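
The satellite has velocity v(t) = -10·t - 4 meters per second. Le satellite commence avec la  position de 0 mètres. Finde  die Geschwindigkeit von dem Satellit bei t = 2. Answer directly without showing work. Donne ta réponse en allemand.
Die Antwort ist -24.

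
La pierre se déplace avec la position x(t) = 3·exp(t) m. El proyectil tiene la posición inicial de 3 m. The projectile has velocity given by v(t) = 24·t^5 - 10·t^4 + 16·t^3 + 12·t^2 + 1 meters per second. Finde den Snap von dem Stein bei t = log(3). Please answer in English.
To solve this, we need to take 4 derivatives of our position equation x(t) = 3·exp(t). The derivative of position gives velocity: v(t) = 3·exp(t). Taking d/dt of v(t), we find a(t) = 3·exp(t). Taking d/dt of a(t), we find j(t) = 3·exp(t). Differentiating jerk, we get snap: s(t) = 3·exp(t). From the given snap equation s(t) = 3·exp(t), we substitute t = log(3) to get s = 9.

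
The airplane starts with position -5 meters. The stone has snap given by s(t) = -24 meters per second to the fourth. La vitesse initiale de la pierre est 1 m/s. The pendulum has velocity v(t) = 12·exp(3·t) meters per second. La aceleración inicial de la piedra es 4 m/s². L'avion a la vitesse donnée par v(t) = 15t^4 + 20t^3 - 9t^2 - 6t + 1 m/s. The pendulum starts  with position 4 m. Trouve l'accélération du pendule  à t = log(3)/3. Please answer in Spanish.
Debemos derivar nuestra ecuación de la velocidad v(t) = 12·exp(3·t) 1 vez. Tomando d/dt de v(t), encontramos a(t) = 36·exp(3·t). Tenemos la aceleración a(t) = 36·exp(3·t). Sustituyendo t = log(3)/3: a(log(3)/3) = 108.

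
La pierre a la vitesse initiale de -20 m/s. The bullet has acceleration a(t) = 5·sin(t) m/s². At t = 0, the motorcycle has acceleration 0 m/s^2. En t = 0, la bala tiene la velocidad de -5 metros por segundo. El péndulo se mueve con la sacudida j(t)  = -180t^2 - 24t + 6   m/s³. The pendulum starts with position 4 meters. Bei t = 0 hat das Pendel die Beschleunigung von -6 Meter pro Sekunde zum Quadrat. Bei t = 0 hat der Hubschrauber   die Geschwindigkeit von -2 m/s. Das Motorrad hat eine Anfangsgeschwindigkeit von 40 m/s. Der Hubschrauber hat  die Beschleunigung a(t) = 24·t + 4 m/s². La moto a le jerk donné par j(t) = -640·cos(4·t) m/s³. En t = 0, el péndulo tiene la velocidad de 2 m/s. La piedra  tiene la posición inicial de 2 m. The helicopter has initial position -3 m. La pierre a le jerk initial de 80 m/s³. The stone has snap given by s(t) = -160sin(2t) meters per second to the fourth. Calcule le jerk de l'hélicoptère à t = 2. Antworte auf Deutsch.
Wir müssen unsere Gleichung für die Beschleunigung a(t) = 24·t + 4 1-mal ableiten. Durch Ableiten von der Beschleunigung erhalten wir den Ruck: j(t) = 24. Aus der Gleichung für den Ruck j(t) = 24, setzen wir t = 2 ein und erhalten j = 24.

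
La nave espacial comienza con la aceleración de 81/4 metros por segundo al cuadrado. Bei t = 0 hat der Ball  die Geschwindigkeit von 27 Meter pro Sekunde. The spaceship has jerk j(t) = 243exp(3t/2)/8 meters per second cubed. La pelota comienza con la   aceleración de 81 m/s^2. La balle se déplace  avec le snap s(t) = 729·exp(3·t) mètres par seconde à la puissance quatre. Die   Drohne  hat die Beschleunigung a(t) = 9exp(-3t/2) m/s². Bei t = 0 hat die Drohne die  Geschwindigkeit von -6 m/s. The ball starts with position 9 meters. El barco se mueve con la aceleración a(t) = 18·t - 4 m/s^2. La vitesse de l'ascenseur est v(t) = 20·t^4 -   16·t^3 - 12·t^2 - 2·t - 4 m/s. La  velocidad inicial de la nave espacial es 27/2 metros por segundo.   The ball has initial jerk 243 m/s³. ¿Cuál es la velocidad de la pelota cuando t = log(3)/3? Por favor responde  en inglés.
We must find the antiderivative of our snap equation s(t) = 729·exp(3·t) 3 times. The integral of snap is jerk. Using j(0) = 243, we get j(t) = 243·exp(3·t). Finding the antiderivative of j(t) and using a(0) = 81: a(t) = 81·exp(3·t). Integrating acceleration and using the initial condition v(0) = 27, we get v(t) = 27·exp(3·t). From the given velocity equation v(t) = 27·exp(3·t), we substitute t = log(3)/3 to get v = 81.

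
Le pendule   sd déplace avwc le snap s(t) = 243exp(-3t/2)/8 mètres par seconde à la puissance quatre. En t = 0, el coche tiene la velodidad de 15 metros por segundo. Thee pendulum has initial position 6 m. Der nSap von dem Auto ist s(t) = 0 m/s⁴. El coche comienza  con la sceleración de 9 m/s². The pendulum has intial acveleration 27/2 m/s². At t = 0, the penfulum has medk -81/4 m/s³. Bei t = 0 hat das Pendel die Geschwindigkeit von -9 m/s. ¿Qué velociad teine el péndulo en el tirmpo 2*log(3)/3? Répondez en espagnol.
Necesitamos integrar nuestra ecuación del snap s(t) = 243·exp(-3·t/2)/8 3 veces. La integral del snap, con j(0) = -81/4, da la sacudida: j(t) = -81·exp(-3·t/2)/4. Integrando la sacudida y usando la condición inicial a(0) = 27/2, obtenemos a(t) = 27·exp(-3·t/2)/2. Tomando ∫a(t)dt y aplicando v(0) = -9, encontramos v(t) = -9·exp(-3·t/2). De la ecuación de la velocidad v(t) = -9·exp(-3·t/2), sustituimos t = 2*log(3)/3 para obtener v = -3.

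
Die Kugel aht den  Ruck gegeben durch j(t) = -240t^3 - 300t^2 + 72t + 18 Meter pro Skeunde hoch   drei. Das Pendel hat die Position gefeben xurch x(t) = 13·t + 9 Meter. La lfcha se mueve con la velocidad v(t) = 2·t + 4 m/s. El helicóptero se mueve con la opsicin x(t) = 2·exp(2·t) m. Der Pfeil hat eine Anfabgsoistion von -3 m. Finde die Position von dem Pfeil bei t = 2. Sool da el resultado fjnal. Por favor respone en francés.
À t = 2, x = 9.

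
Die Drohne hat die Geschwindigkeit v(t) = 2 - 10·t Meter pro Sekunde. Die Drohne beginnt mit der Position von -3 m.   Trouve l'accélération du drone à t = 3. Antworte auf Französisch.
Pour résoudre ceci, nous devons prendre 1 dérivée de notre équation de la vitesse v(t) = 2 - 10·t. En prenant d/dt de v(t), nous trouvons a(t) = -10. De l'équation de l'accélération a(t) = -10, nous substituons t = 3 pour obtenir a = -10.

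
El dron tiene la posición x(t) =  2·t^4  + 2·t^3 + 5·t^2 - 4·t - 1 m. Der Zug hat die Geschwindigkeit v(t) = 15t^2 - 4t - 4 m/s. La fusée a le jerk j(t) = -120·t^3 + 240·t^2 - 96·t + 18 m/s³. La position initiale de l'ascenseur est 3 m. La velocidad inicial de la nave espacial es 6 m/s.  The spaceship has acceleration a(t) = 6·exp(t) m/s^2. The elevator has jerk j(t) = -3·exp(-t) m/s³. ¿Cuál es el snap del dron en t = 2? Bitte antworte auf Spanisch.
Para resolver esto, necesitamos tomar 4 derivadas de nuestra ecuación de la posición x(t) = 2·t^4 + 2·t^3 + 5·t^2 - 4·t - 1. La derivada de la posición da la velocidad: v(t) = 8·t^3 + 6·t^2 + 10·t - 4. La derivada de la velocidad da la aceleración: a(t) = 24·t^2 + 12·t + 10. Derivando la aceleración, obtenemos la sacudida: j(t) = 48·t + 12. La derivada de la sacudida da el snap: s(t) = 48. De la ecuación del snap s(t) = 48, sustituimos t = 2 para obtener s = 48.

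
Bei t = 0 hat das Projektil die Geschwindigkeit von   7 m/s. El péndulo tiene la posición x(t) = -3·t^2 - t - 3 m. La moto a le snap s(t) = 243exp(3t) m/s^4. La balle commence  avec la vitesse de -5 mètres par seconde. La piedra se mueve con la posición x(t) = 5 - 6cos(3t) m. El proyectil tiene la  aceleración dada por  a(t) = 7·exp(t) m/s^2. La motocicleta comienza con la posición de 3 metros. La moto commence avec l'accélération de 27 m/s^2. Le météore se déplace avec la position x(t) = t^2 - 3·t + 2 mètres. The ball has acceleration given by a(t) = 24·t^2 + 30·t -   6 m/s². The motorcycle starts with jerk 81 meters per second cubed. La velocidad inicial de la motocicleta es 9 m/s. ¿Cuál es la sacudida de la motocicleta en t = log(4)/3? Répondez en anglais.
We need to integrate our snap equation s(t) = 243·exp(3·t) 1 time. Finding the antiderivative of s(t) and using j(0) = 81: j(t) = 81·exp(3·t). We have jerk j(t) = 81·exp(3·t). Substituting t = log(4)/3: j(log(4)/3) = 324.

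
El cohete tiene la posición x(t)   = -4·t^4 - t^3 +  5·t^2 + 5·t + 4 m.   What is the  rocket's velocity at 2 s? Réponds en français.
Nous devons dériver notre équation de la position x(t) = -4·t^4 - t^3 + 5·t^2 + 5·t + 4 1 fois. La dérivée de la position donne la vitesse: v(t) = -16·t^3 - 3·t^2 + 10·t + 5. Nous avons la vitesse v(t) = -16·t^3 - 3·t^2 + 10·t + 5. En substituant t = 2: v(2) = -115.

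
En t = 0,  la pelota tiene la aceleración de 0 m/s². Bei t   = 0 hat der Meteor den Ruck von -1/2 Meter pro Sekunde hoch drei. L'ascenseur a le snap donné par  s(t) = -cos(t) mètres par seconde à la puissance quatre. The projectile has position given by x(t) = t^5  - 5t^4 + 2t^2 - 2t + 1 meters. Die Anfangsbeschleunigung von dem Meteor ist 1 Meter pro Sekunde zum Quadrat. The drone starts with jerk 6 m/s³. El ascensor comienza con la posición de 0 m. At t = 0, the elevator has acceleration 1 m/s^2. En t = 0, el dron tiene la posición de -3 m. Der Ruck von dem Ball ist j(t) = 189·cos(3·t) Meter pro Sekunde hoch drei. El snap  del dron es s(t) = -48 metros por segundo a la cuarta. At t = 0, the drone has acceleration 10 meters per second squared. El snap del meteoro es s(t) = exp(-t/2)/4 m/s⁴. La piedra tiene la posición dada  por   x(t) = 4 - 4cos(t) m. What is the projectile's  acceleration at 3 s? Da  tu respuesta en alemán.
Ausgehend von der Position x(t) = t^5 - 5·t^4 + 2·t^2 - 2·t + 1, nehmen wir 2 Ableitungen. Durch Ableiten von der Position erhalten wir die Geschwindigkeit: v(t) = 5·t^4 - 20·t^3 + 4·t - 2. Die Ableitung von der Geschwindigkeit ergibt die Beschleunigung: a(t) = 20·t^3 - 60·t^2 + 4. Aus der Gleichung für die Beschleunigung a(t) = 20·t^3 - 60·t^2 + 4, setzen wir t = 3 ein und erhalten a = 4.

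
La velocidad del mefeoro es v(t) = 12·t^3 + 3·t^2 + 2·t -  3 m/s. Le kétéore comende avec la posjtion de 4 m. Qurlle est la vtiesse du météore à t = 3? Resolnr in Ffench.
En utilisant v(t) = 12·t^3 + 3·t^2 + 2·t - 3 et en substituant t = 3, nous trouvons v = 354.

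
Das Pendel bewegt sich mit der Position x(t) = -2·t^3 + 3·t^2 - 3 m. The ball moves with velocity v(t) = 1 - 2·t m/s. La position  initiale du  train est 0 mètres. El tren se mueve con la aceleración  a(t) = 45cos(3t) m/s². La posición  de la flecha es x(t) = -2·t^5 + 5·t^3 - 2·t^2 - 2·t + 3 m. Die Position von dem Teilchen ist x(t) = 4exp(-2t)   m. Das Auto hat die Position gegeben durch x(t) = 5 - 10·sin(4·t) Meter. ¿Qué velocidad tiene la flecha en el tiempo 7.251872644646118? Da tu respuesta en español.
Partiendo de la posición x(t) = -2·t^5 + 5·t^3 - 2·t^2 - 2·t + 3, tomamos 1 derivada. La derivada de la posición da la velocidad: v(t) = -10·t^4 + 15·t^2 - 4·t - 2. De la ecuación de la velocidad v(t) = -10·t^4 + 15·t^2 - 4·t - 2, sustituimos t = 7.251872644646118 para obtener v = -26898.8827181561.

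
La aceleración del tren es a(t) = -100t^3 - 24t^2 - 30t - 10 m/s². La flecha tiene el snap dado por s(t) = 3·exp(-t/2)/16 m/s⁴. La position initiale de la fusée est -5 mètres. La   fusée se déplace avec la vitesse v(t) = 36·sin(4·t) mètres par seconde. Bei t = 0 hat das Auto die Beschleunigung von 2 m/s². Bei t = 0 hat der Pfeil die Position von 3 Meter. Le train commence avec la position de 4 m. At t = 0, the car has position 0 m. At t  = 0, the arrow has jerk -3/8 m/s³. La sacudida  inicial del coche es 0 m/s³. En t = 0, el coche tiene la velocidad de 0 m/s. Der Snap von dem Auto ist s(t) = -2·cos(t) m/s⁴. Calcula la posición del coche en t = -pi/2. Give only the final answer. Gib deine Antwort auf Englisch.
The answer is 2.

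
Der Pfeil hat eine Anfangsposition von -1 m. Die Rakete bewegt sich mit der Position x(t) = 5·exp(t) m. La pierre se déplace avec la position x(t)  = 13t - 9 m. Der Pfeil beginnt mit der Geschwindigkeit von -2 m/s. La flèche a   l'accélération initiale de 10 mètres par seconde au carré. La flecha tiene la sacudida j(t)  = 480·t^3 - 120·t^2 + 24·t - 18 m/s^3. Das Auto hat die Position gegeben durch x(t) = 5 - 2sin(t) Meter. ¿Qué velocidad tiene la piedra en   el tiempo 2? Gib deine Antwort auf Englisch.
We must differentiate our position equation x(t) = 13·t - 9 1 time. Differentiating position, we get velocity: v(t) = 13. From the given velocity equation v(t) = 13, we substitute t = 2 to get v = 13.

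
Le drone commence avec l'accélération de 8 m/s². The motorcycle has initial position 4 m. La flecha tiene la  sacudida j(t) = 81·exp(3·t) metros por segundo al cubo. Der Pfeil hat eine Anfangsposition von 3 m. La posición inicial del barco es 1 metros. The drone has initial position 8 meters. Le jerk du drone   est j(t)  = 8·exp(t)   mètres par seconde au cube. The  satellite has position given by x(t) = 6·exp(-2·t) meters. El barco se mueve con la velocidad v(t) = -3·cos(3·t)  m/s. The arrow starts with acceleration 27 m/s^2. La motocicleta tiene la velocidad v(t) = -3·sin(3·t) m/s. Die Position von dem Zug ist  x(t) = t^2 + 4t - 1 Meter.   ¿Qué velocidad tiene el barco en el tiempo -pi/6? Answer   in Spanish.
Usando v(t) = -3·cos(3·t) y sustituyendo t = -pi/6, encontramos v = 0.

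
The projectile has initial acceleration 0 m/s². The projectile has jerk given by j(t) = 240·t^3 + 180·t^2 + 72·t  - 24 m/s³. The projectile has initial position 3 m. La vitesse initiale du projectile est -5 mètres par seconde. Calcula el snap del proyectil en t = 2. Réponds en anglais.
Starting from jerk j(t) = 240·t^3 + 180·t^2 + 72·t - 24, we take 1 derivative. The derivative of jerk gives snap: s(t) = 720·t^2 + 360·t + 72. We have snap s(t) = 720·t^2 + 360·t + 72. Substituting t = 2: s(2) = 3672.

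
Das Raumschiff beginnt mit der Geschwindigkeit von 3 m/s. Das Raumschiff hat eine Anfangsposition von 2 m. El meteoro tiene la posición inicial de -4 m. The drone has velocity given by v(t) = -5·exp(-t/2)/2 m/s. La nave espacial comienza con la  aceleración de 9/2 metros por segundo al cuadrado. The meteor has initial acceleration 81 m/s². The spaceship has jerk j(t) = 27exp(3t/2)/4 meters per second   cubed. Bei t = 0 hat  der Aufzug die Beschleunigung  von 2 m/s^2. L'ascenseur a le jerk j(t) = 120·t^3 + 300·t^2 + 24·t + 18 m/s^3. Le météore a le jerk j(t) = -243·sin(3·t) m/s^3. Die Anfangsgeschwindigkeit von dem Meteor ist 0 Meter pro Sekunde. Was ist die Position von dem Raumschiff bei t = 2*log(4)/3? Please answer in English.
We need to integrate our jerk equation j(t) = 27·exp(3·t/2)/4 3 times. Taking ∫j(t)dt and applying a(0) = 9/2, we find a(t) = 9·exp(3·t/2)/2. Finding the antiderivative of a(t) and using v(0) = 3: v(t) = 3·exp(3·t/2). The integral of velocity, with x(0) = 2, gives position: x(t) = 2·exp(3·t/2). From the given position equation x(t) = 2·exp(3·t/2), we substitute t = 2*log(4)/3 to get x = 8.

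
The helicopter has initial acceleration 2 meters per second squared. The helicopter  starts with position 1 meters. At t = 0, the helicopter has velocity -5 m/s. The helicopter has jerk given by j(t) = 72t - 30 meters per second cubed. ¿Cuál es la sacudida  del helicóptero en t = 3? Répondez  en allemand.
Mit j(t) = 72·t - 30 und Einsetzen von t = 3, finden wir j = 186.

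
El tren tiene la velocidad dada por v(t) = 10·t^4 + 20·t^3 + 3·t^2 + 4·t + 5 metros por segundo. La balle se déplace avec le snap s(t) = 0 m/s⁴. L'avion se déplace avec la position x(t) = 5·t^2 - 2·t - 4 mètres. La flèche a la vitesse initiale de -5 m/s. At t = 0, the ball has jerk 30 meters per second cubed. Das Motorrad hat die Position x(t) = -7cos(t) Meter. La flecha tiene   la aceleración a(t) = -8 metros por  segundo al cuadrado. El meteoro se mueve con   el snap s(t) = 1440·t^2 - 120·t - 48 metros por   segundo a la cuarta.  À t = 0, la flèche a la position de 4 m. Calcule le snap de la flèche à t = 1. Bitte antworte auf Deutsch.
Wir müssen unsere Gleichung für die Beschleunigung a(t) = -8 2-mal ableiten. Die Ableitung von der Beschleunigung ergibt den Ruck: j(t) = 0. Durch Ableiten von dem Ruck erhalten wir den Snap: s(t) = 0. Aus der Gleichung für den Snap s(t) = 0, setzen wir t = 1 ein und erhalten s = 0.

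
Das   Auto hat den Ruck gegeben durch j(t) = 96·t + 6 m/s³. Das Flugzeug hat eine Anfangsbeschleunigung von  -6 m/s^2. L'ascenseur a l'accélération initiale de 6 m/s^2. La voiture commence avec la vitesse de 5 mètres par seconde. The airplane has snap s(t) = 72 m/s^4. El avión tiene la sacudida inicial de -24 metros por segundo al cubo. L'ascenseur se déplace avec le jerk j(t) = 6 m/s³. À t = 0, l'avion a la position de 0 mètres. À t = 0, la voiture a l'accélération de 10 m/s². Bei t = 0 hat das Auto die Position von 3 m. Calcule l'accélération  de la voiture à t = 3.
Nous devons intégrer notre équation du jerk j(t) = 96·t + 6 1 fois. En prenant ∫j(t)dt et en appliquant a(0) = 10, nous trouvons a(t) = 48·t^2 + 6·t + 10. Nous avons l'accélération a(t) = 48·t^2 + 6·t + 10. En substituant t = 3: a(3) = 460.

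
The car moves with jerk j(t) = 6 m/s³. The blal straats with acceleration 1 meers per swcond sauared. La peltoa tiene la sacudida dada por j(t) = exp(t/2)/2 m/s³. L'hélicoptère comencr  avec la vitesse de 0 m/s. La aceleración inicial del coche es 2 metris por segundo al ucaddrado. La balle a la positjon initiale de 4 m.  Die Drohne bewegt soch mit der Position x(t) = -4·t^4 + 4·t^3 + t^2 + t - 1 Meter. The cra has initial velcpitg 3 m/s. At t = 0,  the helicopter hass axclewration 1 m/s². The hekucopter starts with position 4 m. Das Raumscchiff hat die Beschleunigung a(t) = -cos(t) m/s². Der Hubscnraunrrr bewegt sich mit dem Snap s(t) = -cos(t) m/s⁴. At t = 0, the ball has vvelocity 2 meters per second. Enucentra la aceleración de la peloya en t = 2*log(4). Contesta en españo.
Para resolver esto, necesitamos tomar 1 antiderivada de nuestra ecuación de la sacudida j(t) = exp(t/2)/2. La integral de la sacudida es la aceleración. Usando a(0) = 1, obtenemos a(t) = exp(t/2). Usando a(t) = exp(t/2) y sustituyendo t = 2*log(4), encontramos a = 4.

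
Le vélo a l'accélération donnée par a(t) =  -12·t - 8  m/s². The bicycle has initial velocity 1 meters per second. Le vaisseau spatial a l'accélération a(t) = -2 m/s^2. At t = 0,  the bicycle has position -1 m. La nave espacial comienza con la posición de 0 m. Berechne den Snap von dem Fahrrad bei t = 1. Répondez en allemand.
Um dies zu lösen, müssen wir 2 Ableitungen unserer Gleichung für die Beschleunigung a(t) = -12·t - 8 nehmen. Durch Ableiten von der Beschleunigung erhalten wir den Ruck: j(t) = -12. Durch Ableiten von dem Ruck erhalten wir den Snap: s(t) = 0. Wir haben den Snap s(t) = 0. Durch Einsetzen von t = 1: s(1) = 0.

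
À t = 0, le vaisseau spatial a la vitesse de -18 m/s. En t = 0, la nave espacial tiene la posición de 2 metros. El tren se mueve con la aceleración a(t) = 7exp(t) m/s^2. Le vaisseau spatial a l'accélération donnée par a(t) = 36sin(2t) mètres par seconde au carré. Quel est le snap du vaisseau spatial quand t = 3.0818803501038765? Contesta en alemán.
Um dies zu lösen, müssen wir 2 Ableitungen unserer Gleichung für die Beschleunigung a(t) = 36·sin(2·t) nehmen. Mit d/dt von a(t) finden wir j(t) = 72·cos(2·t). Durch Ableiten von dem Ruck erhalten wir den Snap: s(t) = -144·sin(2·t). Mit s(t) = -144·sin(2·t) und Einsetzen von t = 3.0818803501038765, finden wir s = 17.1562942563956.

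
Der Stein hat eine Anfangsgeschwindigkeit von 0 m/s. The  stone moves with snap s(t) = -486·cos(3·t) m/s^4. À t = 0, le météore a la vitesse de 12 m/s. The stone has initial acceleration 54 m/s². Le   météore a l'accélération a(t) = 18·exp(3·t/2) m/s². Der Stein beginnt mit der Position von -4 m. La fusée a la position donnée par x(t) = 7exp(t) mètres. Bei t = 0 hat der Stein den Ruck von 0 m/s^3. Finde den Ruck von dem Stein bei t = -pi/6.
Ausgehend von dem Snap s(t) = -486·cos(3·t), nehmen wir 1 Integral. Die Stammfunktion von dem Snap, mit j(0) = 0, ergibt den Ruck: j(t) = -162·sin(3·t). Wir haben den Ruck j(t) = -162·sin(3·t). Durch Einsetzen von t = -pi/6: j(-pi/6) = 162.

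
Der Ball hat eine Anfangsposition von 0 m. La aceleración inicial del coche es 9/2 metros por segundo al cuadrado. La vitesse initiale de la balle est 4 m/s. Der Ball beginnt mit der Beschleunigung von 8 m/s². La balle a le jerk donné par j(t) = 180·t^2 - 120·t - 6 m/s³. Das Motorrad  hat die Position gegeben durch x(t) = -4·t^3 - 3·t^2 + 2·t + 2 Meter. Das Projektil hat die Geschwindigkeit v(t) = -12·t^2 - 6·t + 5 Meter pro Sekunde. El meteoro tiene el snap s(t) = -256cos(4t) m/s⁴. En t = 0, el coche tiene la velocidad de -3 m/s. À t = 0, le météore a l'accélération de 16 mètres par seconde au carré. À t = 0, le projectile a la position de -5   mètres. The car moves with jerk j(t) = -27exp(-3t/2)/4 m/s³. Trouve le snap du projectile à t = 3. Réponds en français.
En partant de la vitesse v(t) = -12·t^2 - 6·t + 5, nous prenons 3 dérivées. La dérivée de la vitesse donne l'accélération: a(t) = -24·t - 6. En prenant d/dt de a(t), nous trouvons j(t) = -24. En dérivant le jerk, nous obtenons le snap: s(t) = 0. En utilisant s(t) = 0 et en substituant t = 3, nous trouvons s = 0.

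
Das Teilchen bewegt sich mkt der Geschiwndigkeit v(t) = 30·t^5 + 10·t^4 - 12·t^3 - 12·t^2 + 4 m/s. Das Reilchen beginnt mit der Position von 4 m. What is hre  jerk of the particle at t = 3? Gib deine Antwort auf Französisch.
Nous devons dériver notre équation de la vitesse v(t) = 30·t^5 + 10·t^4 - 12·t^3 - 12·t^2 + 4 2 fois. En prenant d/dt de v(t), nous trouvons a(t) = 150·t^4 + 40·t^3 - 36·t^2 - 24·t. En prenant d/dt de a(t), nous trouvons j(t) = 600·t^3 + 120·t^2 - 72·t - 24. En utilisant j(t) = 600·t^3 + 120·t^2 - 72·t - 24 et en substituant t = 3, nous trouvons j = 17040.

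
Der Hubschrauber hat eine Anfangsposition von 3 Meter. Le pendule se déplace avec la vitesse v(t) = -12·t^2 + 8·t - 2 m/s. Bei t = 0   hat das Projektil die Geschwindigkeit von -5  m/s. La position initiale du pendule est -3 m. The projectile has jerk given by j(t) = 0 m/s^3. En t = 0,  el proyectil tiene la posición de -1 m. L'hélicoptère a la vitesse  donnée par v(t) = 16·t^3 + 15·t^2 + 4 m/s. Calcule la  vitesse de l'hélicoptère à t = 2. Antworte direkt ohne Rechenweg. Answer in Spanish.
La velocidad en t = 2 es v = 192.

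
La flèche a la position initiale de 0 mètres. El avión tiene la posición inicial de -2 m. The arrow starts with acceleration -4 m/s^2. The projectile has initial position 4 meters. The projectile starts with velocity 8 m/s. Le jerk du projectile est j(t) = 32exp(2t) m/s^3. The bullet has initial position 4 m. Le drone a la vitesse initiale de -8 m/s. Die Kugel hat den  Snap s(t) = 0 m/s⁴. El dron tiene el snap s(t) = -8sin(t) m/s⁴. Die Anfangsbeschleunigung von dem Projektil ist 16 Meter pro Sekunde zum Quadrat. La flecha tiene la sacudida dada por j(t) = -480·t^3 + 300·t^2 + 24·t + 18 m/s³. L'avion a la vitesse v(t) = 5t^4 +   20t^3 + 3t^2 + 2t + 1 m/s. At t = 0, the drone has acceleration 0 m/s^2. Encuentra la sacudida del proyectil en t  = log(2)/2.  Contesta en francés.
En utilisant j(t) = 32·exp(2·t) et en substituant t = log(2)/2, nous trouvons j = 64.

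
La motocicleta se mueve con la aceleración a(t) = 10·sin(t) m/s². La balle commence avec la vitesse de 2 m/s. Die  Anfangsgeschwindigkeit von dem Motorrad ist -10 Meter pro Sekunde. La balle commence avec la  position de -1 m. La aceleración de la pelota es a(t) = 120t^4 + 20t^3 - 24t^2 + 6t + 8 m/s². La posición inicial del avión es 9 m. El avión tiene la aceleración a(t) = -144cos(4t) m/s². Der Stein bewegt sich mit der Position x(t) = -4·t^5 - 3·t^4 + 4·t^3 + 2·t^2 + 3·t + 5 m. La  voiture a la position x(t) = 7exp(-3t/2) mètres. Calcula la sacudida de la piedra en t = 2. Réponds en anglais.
We must differentiate our position equation x(t) = -4·t^5 - 3·t^4 + 4·t^3 + 2·t^2 + 3·t + 5 3 times. Taking d/dt of x(t), we find v(t) = -20·t^4 - 12·t^3 + 12·t^2 + 4·t + 3. Taking d/dt of v(t), we find a(t) = -80·t^3 - 36·t^2 + 24·t + 4. The derivative of acceleration gives jerk: j(t) = -240·t^2 - 72·t + 24. From the given jerk equation j(t) = -240·t^2 - 72·t + 24, we substitute t = 2 to get j = -1080.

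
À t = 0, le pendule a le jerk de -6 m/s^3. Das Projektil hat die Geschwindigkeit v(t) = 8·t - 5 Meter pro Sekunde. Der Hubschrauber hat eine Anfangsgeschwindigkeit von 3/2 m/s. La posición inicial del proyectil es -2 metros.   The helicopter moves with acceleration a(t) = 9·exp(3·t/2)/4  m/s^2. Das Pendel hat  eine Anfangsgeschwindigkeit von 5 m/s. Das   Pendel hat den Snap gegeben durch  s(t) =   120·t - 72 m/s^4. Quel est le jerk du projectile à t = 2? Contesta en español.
Partiendo de la velocidad v(t) = 8·t - 5, tomamos 2 derivadas. Derivando la velocidad, obtenemos la aceleración: a(t) = 8. La derivada de la aceleración da la sacudida: j(t) = 0. Usando j(t) = 0 y sustituyendo t = 2, encontramos j = 0.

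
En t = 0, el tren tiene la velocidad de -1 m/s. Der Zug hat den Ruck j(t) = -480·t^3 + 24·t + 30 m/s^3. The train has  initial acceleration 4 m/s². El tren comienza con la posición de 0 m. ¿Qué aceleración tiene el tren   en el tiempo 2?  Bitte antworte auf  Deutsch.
Wir müssen die Stammfunktion unserer Gleichung für den Ruck j(t) = -480·t^3 + 24·t + 30 1-mal finden. Durch Integration von dem Ruck und Verwendung der Anfangsbedingung a(0) = 4, erhalten wir a(t) = -120·t^4 + 12·t^2 + 30·t + 4. Aus der Gleichung für die Beschleunigung a(t) = -120·t^4 + 12·t^2 + 30·t + 4, setzen wir t = 2 ein und erhalten a = -1808.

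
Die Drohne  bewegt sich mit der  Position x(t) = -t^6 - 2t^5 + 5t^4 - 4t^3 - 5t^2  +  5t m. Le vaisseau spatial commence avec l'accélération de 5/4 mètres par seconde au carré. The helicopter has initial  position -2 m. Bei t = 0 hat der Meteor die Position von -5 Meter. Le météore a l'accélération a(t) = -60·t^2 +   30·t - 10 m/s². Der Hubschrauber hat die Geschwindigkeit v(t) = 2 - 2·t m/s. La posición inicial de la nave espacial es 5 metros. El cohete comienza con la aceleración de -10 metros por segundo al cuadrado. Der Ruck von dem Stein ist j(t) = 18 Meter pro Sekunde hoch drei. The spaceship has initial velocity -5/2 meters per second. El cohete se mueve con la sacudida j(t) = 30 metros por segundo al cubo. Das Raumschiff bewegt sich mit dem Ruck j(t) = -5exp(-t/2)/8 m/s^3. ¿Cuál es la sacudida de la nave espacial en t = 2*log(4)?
Usando j(t) = -5·exp(-t/2)/8 y sustituyendo t = 2*log(4), encontramos j = -5/32.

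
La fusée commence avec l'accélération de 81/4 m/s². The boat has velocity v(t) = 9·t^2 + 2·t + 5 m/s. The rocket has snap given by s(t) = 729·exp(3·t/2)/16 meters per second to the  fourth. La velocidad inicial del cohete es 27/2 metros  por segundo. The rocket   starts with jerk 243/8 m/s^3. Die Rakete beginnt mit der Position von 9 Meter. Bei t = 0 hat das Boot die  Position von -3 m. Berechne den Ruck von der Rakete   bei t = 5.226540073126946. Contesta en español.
Para resolver esto, necesitamos tomar 1 antiderivada de nuestra ecuación del snap s(t) = 729·exp(3·t/2)/16. Tomando ∫s(t)dt y aplicando j(0) = 243/8, encontramos j(t) = 243·exp(3·t/2)/8. Tenemos la sacudida j(t) = 243·exp(3·t/2)/8. Sustituyendo t = 5.226540073126946: j(5.226540073126946) = 77144.0715249345.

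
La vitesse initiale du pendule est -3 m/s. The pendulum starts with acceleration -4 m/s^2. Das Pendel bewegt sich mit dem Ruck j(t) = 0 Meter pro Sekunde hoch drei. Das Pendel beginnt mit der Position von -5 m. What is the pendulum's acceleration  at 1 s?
To solve this, we need to take 1 integral of our jerk equation j(t) = 0. The antiderivative of jerk is acceleration. Using a(0) = -4, we get a(t) = -4. We have acceleration a(t) = -4. Substituting t = 1: a(1) = -4.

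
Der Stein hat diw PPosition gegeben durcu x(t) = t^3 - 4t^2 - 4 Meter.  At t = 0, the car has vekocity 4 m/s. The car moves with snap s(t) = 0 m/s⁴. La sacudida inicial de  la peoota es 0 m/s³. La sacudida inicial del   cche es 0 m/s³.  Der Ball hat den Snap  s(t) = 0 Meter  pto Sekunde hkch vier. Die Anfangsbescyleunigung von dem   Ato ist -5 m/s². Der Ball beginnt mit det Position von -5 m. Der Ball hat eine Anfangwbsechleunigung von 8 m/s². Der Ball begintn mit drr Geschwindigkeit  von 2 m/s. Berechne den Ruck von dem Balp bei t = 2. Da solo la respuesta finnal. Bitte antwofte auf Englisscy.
At t = 2, j = 0.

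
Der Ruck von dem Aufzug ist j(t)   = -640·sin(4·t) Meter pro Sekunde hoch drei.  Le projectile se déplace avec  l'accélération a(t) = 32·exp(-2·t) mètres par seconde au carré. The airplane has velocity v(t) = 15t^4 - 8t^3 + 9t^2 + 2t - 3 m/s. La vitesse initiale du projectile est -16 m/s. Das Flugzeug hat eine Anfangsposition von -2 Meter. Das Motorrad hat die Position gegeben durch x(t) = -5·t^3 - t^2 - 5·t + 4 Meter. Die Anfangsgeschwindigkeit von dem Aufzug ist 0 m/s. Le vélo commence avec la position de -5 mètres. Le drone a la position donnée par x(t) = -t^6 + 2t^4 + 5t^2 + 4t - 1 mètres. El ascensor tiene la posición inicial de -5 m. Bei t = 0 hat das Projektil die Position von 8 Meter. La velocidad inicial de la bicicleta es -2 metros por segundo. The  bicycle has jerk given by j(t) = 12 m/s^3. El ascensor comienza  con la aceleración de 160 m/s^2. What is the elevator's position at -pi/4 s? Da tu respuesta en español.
Para resolver esto, necesitamos tomar 3 antiderivadas de nuestra ecuación de la sacudida j(t) = -640·sin(4·t). Tomando ∫j(t)dt y aplicando a(0) = 160, encontramos a(t) = 160·cos(4·t). Integrando la aceleración y usando la condición inicial v(0) = 0, obtenemos v(t) = 40·sin(4·t). La integral de la velocidad, con x(0) = -5, da la posición: x(t) = 5 - 10·cos(4·t). Usando x(t) = 5 - 10·cos(4·t) y sustituyendo t = -pi/4, encontramos x = 15.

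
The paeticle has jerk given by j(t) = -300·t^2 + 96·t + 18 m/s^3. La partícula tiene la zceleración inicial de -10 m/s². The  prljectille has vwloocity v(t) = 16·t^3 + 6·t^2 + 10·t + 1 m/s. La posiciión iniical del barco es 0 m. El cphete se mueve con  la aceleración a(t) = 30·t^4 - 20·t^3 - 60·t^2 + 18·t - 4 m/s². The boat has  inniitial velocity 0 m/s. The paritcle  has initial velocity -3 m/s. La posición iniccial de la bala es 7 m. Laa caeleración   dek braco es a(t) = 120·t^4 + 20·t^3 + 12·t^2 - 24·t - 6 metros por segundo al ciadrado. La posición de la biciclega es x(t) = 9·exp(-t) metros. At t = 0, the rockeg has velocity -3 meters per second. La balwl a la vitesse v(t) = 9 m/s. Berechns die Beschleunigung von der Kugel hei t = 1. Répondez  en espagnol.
Partiendo de la velocidad v(t) = 9, tomamos 1 derivada. Tomando d/dt de v(t), encontramos a(t) = 0. De la ecuación de la aceleración a(t) = 0, sustituimos t = 1 para obtener a = 0.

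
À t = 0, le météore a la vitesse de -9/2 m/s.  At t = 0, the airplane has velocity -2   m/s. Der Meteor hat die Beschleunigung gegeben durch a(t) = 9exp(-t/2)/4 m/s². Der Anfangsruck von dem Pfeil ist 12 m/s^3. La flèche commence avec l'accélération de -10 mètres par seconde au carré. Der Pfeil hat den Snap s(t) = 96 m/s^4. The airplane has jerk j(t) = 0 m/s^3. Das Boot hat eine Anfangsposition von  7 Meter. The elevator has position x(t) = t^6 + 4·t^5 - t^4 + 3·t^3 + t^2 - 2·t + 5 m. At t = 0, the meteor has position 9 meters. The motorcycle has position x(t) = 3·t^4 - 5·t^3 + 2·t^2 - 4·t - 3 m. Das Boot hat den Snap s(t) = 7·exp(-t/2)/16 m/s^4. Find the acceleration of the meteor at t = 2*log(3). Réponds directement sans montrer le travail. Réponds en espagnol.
La respuesta es 3/4.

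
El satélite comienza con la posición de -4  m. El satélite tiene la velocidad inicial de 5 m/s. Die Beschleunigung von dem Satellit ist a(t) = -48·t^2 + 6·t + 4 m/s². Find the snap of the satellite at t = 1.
To solve this, we need to take 2 derivatives of our acceleration equation a(t) = -48·t^2 + 6·t + 4. The derivative of acceleration gives jerk: j(t) = 6 - 96·t. Differentiating jerk, we get snap: s(t) = -96. We have snap s(t) = -96. Substituting t = 1: s(1) = -96.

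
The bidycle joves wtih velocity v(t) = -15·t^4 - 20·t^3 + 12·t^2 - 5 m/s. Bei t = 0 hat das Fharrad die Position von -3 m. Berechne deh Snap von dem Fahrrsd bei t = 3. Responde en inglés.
To solve this, we need to take 3 derivatives of our velocity equation v(t) = -15·t^4 - 20·t^3 + 12·t^2 - 5. Taking d/dt of v(t), we find a(t) = -60·t^3 - 60·t^2 + 24·t. The derivative of acceleration gives jerk: j(t) = -180·t^2 - 120·t + 24. Differentiating jerk, we get snap: s(t) = -360·t - 120. Using s(t) = -360·t - 120 and substituting t = 3, we find s = -1200.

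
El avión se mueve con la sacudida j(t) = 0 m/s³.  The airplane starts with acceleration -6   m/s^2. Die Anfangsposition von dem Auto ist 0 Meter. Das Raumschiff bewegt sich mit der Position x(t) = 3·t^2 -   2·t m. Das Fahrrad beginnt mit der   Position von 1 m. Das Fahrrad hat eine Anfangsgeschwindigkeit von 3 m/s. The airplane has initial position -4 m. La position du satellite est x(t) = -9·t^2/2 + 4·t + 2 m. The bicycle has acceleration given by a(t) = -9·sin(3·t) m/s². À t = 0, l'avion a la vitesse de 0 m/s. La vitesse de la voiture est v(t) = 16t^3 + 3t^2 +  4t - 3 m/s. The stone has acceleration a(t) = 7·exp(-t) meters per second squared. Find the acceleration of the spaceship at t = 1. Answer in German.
Um dies zu lösen, müssen wir 2 Ableitungen unserer Gleichung für die Position x(t) = 3·t^2 - 2·t nehmen. Durch Ableiten von der Position erhalten wir die Geschwindigkeit: v(t) = 6·t - 2. Die Ableitung von der Geschwindigkeit ergibt die Beschleunigung: a(t) = 6. Wir haben die Beschleunigung a(t) = 6. Durch Einsetzen von t = 1: a(1) = 6.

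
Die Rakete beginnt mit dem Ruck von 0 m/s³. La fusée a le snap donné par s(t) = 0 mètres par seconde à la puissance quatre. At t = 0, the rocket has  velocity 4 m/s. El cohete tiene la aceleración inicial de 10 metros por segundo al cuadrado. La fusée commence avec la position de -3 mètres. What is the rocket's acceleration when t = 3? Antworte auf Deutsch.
Ausgehend von dem Snap s(t) = 0, nehmen wir 2 Stammfunktionen. Durch Integration von dem Snap und Verwendung der Anfangsbedingung j(0) = 0, erhalten wir j(t) = 0. Die Stammfunktion von dem Ruck, mit a(0) = 10, ergibt die Beschleunigung: a(t) = 10. Aus der Gleichung für die Beschleunigung a(t) = 10, setzen wir t = 3 ein und erhalten a = 10.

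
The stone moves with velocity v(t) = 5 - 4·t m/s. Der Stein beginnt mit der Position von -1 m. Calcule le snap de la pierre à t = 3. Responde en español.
Partiendo de la velocidad v(t) = 5 - 4·t, tomamos 3 derivadas. Derivando la velocidad, obtenemos la aceleración: a(t) = -4. Derivando la aceleración, obtenemos la sacudida: j(t) = 0. La derivada de la sacudida da el snap: s(t) = 0. Usando s(t) = 0 y sustituyendo t = 3, encontramos s = 0.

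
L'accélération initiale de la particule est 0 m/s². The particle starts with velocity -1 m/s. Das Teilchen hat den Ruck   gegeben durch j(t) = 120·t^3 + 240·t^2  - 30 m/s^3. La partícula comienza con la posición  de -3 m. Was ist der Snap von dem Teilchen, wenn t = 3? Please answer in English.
Starting from jerk j(t) = 120·t^3 + 240·t^2 - 30, we take 1 derivative. The derivative of jerk gives snap: s(t) = 360·t^2 + 480·t. Using s(t) = 360·t^2 + 480·t and substituting t = 3, we find s = 4680.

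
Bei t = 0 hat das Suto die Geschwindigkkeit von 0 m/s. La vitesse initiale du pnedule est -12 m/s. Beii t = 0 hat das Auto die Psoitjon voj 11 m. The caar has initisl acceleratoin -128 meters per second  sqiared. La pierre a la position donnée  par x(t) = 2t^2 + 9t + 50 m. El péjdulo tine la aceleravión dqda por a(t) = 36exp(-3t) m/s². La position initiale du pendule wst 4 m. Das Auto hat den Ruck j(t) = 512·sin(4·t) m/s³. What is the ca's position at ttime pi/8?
To find the answer, we compute 3 antiderivatives of j(t) = 512·sin(4·t). The integral of jerk, with a(0) = -128, gives acceleration: a(t) = -128·cos(4·t). The antiderivative of acceleration is velocity. Using v(0) = 0, we get v(t) = -32·sin(4·t). Taking ∫v(t)dt and applying x(0) = 11, we find x(t) = 8·cos(4·t) + 3. From the given position equation x(t) = 8·cos(4·t) + 3, we substitute t = pi/8 to get x = 3.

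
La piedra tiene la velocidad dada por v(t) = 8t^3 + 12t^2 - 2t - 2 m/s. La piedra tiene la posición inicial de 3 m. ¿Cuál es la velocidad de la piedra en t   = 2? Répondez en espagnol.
Tenemos la velocidad v(t) = 8·t^3 + 12·t^2 - 2·t - 2. Sustituyendo t = 2: v(2) = 106.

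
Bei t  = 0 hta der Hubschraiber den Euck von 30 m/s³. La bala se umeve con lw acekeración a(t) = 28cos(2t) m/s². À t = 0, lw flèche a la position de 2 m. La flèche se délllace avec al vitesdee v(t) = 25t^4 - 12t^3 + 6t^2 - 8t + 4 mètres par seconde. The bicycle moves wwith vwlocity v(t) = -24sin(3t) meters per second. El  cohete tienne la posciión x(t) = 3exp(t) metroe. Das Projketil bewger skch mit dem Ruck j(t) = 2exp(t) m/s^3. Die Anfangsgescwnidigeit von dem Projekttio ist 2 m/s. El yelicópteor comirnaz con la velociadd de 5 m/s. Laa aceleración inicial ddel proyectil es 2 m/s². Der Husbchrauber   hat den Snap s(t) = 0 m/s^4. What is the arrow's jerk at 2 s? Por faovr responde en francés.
Pour résoudre ceci, nous devons prendre 2 dérivées de notre équation de la vitesse v(t) = 25·t^4 - 12·t^3 + 6·t^2 - 8·t + 4. La dérivée de la vitesse donne l'accélération: a(t) = 100·t^3 - 36·t^2 + 12·t - 8. La dérivée de l'accélération donne le jerk: j(t) = 300·t^2 - 72·t + 12. En utilisant j(t) = 300·t^2 - 72·t + 12 et en substituant t = 2, nous trouvons j = 1068.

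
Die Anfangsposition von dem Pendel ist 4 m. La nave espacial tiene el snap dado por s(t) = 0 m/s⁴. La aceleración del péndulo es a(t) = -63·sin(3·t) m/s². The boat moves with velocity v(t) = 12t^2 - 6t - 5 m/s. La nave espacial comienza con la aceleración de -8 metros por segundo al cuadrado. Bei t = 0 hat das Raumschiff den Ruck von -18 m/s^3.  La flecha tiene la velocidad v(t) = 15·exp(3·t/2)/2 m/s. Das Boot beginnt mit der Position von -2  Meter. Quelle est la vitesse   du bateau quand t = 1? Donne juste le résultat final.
À t = 1, v = 1.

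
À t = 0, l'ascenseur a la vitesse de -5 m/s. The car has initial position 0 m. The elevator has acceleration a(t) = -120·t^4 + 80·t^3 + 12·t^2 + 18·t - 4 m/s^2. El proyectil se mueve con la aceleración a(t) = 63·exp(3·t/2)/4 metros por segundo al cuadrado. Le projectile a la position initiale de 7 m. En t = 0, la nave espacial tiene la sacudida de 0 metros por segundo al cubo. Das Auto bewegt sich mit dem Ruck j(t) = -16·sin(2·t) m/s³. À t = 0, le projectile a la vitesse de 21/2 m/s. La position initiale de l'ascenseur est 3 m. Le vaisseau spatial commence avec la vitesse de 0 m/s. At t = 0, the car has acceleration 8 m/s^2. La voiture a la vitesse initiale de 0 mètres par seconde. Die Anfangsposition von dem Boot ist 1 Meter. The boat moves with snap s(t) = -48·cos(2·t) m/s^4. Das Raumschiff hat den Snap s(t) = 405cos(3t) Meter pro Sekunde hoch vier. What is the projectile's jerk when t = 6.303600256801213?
To solve this, we need to take 1 derivative of our acceleration equation a(t) = 63·exp(3·t/2)/4. Taking d/dt of a(t), we find j(t) = 189·exp(3·t/2)/8. From the given jerk equation j(t) = 189·exp(3·t/2)/8, we substitute t = 6.303600256801213 to get j = 301856.150062328.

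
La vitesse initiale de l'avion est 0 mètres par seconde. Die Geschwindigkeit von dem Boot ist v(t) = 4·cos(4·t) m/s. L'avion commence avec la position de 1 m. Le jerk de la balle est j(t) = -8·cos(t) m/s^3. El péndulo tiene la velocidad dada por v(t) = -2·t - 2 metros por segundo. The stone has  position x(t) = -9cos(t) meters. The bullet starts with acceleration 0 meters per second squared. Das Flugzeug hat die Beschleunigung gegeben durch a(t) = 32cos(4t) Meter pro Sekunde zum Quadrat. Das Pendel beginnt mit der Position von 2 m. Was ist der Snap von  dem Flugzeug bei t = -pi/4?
Um dies zu lösen, müssen wir 2 Ableitungen unserer Gleichung für die Beschleunigung a(t) = 32·cos(4·t) nehmen. Durch Ableiten von der Beschleunigung erhalten wir den Ruck: j(t) = -128·sin(4·t). Mit d/dt von j(t) finden wir s(t) = -512·cos(4·t). Aus der Gleichung für den Snap s(t) = -512·cos(4·t), setzen wir t = -pi/4 ein und erhalten s = 512.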